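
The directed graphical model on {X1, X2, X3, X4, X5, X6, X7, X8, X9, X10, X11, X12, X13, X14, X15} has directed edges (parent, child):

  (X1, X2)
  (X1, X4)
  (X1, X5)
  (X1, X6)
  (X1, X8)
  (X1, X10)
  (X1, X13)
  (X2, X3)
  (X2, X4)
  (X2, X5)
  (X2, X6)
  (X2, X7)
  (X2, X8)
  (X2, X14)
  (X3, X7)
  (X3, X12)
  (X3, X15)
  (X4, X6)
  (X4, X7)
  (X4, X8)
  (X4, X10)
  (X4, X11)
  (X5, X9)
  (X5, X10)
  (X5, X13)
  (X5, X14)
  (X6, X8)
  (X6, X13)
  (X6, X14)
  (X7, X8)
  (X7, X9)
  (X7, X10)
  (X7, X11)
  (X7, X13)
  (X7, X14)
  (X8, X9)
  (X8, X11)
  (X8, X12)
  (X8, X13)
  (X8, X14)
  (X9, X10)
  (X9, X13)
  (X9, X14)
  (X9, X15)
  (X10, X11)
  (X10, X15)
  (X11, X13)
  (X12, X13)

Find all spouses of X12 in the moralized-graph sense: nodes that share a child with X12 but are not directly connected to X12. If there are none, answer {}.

{X1, X5, X6, X7, X9, X11}

Children of X12: X13.
  parents(X13) \ {X12} = {X1, X5, X6, X7, X8, X9, X11}.
Excluding nodes already adjacent to X12 (X3, X8, X13), the co-parent-only contribution is {X1, X5, X6, X7, X9, X11}.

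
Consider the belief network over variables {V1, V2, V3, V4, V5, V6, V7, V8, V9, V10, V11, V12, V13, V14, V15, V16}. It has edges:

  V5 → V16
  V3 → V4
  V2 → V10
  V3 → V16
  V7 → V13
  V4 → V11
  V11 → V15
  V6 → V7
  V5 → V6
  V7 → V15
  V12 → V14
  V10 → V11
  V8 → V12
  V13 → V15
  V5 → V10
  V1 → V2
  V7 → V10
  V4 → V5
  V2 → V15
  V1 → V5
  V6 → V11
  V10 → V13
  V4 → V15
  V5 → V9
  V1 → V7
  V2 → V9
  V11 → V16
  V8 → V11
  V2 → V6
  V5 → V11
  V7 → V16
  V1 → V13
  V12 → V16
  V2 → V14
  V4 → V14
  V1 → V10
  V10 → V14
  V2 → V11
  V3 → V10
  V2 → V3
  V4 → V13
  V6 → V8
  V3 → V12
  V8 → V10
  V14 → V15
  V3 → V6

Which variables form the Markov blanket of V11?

Parents of V11: V2, V4, V5, V6, V8, V10.
V11's children: V15, V16.
Parents of each child, excluding V11:
  V15: V2, V4, V7, V13, V14
  V16: V3, V5, V7, V12
Taking the union gives {V2, V3, V4, V5, V6, V7, V8, V10, V12, V13, V14, V15, V16}.

{V2, V3, V4, V5, V6, V7, V8, V10, V12, V13, V14, V15, V16}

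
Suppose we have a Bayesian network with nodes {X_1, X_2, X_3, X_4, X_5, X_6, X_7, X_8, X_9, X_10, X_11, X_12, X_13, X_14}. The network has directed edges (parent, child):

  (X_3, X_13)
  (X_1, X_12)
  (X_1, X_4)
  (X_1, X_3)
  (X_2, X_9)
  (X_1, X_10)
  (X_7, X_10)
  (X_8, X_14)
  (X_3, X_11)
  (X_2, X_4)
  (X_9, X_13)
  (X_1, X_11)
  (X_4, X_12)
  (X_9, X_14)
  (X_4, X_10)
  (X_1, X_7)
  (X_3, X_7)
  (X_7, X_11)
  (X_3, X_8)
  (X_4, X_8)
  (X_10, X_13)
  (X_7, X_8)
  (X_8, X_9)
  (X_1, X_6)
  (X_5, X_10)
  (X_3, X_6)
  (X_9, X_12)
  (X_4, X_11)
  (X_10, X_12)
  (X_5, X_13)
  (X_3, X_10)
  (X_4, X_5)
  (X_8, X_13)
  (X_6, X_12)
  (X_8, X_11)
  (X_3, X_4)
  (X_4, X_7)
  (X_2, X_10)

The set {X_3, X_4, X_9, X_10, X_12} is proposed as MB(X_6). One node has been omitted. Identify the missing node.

X_1

Pa(X_6) = {X_1, X_3}.
Children of X_6: X_12.
Other parents of X_6's children:
  X_12's other parents are X_1, X_4, X_9, X_10.
MB(X_6) = {X_1, X_3, X_4, X_9, X_10, X_12}.
Comparing with the claimed set, X_1 is missing.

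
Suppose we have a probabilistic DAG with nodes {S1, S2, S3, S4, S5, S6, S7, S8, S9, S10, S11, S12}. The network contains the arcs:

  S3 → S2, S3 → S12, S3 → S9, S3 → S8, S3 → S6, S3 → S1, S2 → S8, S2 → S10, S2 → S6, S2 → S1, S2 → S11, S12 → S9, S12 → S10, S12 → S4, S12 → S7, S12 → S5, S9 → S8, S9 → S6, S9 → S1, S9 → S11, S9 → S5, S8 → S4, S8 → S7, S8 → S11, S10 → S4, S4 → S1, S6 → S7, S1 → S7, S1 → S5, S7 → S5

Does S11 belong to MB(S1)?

No

Parents of S1: S2, S3, S4, S9.
Ch(S1) = {S5, S7}.
For each child, the remaining parents (spouses of S1):
  parents(S7) \ {S1} = {S6, S8, S12}.
  parents(S5) \ {S1} = {S7, S9, S12}.
MB(S1) = {S2, S3, S4, S5, S6, S7, S8, S9, S12}; S11 is not in this set.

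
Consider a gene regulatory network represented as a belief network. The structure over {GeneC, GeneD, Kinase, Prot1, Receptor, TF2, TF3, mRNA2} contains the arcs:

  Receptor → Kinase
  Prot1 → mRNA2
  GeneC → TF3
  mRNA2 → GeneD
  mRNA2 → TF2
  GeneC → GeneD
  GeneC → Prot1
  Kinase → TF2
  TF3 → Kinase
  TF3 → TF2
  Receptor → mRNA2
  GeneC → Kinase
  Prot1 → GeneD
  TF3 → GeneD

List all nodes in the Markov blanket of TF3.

{GeneC, GeneD, Kinase, Prot1, Receptor, TF2, mRNA2}

A node's Markov blanket = Pa ∪ Ch ∪ (parents of Ch other than the node itself).
TF3's parents: GeneC.
Ch(TF3) = {GeneD, Kinase, TF2}.
For each child, the remaining parents (spouses of TF3):
  parents(GeneD) \ {TF3} = {GeneC, Prot1, mRNA2}.
  Kinase also has parents GeneC, Receptor.
  parents(TF2) \ {TF3} = {Kinase, mRNA2}.
Union: {GeneC} ∪ {GeneD, Kinase, TF2} ∪ {GeneC, Kinase, Prot1, Receptor, mRNA2} = {GeneC, GeneD, Kinase, Prot1, Receptor, TF2, mRNA2}.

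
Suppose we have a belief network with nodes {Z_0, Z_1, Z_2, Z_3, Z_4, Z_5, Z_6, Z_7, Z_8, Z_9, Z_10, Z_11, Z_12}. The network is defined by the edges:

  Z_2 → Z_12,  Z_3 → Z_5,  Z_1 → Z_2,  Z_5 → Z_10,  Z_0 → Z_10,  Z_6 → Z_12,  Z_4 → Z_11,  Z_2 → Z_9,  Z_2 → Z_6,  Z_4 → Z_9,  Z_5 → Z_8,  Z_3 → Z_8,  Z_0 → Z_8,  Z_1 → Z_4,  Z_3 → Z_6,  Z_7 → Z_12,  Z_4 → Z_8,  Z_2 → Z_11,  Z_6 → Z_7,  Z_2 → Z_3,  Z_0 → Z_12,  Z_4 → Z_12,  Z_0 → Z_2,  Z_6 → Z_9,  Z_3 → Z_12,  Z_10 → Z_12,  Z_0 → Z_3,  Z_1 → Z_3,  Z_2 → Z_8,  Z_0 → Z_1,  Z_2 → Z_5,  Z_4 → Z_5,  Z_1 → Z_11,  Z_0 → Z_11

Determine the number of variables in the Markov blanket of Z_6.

8

Pa(Z_6) = {Z_2, Z_3}.
Children of Z_6: Z_7, Z_9, Z_12.
Other parents of Z_6's children:
  Z_7: no additional parents.
  parents(Z_9) \ {Z_6} = {Z_2, Z_4}.
  parents(Z_12) \ {Z_6} = {Z_0, Z_2, Z_3, Z_4, Z_7, Z_10}.
MB(Z_6) = {Z_0, Z_2, Z_3, Z_4, Z_7, Z_9, Z_10, Z_12}, which has 8 nodes.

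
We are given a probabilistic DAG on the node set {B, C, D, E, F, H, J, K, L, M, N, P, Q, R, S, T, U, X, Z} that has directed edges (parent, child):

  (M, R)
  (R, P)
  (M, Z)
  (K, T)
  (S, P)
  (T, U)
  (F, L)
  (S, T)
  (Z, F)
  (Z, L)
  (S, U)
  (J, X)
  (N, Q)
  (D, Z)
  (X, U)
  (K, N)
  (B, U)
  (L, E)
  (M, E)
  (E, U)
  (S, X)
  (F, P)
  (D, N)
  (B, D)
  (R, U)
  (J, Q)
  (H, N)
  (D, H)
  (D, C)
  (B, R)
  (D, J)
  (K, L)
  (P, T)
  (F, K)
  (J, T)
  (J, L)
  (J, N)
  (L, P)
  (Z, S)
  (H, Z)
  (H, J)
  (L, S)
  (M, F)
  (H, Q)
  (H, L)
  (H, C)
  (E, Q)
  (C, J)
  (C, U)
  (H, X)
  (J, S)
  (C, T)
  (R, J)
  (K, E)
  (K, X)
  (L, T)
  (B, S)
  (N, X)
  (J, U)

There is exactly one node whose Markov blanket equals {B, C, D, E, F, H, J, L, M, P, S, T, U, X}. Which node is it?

The target node must have every member of {B, C, D, E, F, H, J, L, M, P, S, T, U, X} as a parent, child, or co-parent, and no others.
Parents of R: B, M; children: J, P, U; co-parents: B, C, D, E, F, H, J, L, S, T, X.
These exactly cover the given set, so the node is R.

R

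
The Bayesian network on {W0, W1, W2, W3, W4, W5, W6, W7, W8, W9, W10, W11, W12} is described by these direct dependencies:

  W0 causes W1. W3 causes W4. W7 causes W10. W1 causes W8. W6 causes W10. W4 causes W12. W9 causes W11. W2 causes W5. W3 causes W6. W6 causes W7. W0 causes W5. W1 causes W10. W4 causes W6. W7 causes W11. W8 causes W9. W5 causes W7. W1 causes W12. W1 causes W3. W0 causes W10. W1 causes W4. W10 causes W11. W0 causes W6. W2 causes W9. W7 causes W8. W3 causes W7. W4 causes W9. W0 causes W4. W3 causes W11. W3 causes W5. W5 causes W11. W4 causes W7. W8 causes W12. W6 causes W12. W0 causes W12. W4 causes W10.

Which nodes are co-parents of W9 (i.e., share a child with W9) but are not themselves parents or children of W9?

{W3, W5, W7, W10}

Children of W9: W11.
  parents(W11) \ {W9} = {W3, W5, W7, W10}.
Excluding nodes already adjacent to W9 (W2, W4, W8, W11), the co-parent-only contribution is {W3, W5, W7, W10}.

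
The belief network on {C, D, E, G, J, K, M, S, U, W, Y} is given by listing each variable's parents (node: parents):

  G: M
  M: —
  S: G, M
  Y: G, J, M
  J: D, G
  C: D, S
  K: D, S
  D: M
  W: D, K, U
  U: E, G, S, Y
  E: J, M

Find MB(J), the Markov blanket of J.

Pa(J) = {D, G}.
Children of J: E, Y.
Parents of each child, excluding J:
  E also has parent M.
  parents(Y) \ {J} = {G, M}.
Union: {D, G} ∪ {E, Y} ∪ {G, M} = {D, E, G, M, Y}.

{D, E, G, M, Y}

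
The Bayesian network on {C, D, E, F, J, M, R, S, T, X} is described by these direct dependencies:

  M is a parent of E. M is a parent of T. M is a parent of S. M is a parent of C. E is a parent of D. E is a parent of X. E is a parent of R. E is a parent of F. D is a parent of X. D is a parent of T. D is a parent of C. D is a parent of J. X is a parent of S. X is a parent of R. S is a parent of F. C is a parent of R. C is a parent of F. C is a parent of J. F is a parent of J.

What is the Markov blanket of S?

By definition, MB(S) is built from S's parents, S's children, and the co-parents of S.
Parents of S: M, X.
Ch(S) = {F}.
For each child, the remaining parents (spouses of S):
  F also has parents C, E.
Union: {M, X} ∪ {F} ∪ {C, E} = {C, E, F, M, X}.

{C, E, F, M, X}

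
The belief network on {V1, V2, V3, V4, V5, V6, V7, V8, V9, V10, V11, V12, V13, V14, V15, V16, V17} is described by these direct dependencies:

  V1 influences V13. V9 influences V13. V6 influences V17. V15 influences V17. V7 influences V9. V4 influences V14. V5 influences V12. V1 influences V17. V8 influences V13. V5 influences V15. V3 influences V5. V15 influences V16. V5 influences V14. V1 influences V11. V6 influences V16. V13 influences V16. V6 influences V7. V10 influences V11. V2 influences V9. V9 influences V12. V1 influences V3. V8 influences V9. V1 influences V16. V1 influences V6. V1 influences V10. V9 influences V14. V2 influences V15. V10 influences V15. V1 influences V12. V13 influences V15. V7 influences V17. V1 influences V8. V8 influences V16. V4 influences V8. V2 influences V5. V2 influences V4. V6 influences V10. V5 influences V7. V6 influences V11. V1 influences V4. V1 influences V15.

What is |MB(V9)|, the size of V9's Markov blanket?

A node's Markov blanket = Pa ∪ Ch ∪ (parents of Ch other than the node itself).
V9 has parents V2, V7, V8.
Ch(V9) = {V12, V13, V14}.
For each child, the remaining parents (spouses of V9):
  V12: V1, V5
  V13: V1, V8
  V14: V4, V5
MB(V9) = {V1, V2, V4, V5, V7, V8, V12, V13, V14}, which has 9 nodes.

9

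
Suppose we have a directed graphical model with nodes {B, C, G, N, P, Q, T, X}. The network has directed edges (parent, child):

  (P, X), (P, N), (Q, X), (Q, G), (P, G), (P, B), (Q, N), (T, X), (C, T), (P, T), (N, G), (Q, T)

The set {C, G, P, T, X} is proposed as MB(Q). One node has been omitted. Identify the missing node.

N

The Markov blanket of a node is its parents, its children, and the other parents of its children.
Q's parents: none.
Ch(Q) = {G, N, T, X}.
Other parents of Q's children:
  N's other parent is P.
  T also has parents C, P.
  G also has parents N, P.
  X's other parents are P, T.
MB(Q) = {C, G, N, P, T, X}.
Comparing with the claimed set, N is missing.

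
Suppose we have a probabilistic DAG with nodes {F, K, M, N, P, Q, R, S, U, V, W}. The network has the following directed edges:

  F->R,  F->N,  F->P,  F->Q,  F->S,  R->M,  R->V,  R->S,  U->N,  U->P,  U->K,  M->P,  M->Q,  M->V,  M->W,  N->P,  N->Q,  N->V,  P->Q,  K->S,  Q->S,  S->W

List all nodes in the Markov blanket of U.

{F, K, M, N, P}

The Markov blanket of a node is its parents, its children, and the other parents of its children.
U's children: K, N, P.
Pa(U) = {}.
Parents of each child, excluding U:
  N also has parent F.
  parents(P) \ {U} = {F, M, N}.
  K has no other parent.
Taking the union gives {F, K, M, N, P}.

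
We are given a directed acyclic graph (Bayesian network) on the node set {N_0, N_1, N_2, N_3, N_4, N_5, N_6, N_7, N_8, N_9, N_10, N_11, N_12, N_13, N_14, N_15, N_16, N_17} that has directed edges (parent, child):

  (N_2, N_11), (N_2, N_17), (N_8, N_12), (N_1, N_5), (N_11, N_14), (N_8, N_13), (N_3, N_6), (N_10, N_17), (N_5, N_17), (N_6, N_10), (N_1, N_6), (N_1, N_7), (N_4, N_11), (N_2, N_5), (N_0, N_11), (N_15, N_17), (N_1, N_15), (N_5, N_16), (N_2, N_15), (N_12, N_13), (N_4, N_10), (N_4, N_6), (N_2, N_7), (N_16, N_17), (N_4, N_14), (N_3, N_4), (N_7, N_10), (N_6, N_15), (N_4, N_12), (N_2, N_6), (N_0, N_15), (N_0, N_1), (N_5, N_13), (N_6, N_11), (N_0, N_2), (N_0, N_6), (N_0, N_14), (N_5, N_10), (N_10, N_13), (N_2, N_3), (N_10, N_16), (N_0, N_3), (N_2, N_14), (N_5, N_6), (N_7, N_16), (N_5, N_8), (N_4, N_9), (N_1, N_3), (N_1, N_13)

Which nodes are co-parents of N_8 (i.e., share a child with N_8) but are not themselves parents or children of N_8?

{N_1, N_4, N_10}

Children of N_8: N_12, N_13.
  N_12's other parent is N_4.
  N_13's other parents are N_1, N_5, N_10, N_12.
Excluding nodes already adjacent to N_8 (N_5, N_12, N_13), the co-parent-only contribution is {N_1, N_4, N_10}.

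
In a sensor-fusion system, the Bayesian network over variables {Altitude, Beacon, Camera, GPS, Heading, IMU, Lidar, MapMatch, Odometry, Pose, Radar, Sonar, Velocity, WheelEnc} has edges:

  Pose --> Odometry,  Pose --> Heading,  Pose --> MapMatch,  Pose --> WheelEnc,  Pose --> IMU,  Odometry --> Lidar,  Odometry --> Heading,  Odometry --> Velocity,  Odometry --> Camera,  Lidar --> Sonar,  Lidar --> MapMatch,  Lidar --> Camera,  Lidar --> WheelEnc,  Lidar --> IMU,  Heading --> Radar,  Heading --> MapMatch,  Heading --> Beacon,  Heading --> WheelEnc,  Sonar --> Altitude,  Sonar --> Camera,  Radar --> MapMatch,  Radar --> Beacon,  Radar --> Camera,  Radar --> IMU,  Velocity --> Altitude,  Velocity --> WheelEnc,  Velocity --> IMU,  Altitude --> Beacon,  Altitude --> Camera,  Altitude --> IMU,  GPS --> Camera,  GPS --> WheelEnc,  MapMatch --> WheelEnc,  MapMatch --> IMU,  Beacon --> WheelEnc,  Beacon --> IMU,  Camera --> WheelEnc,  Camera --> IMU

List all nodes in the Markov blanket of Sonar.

{Altitude, Camera, GPS, Lidar, Odometry, Radar, Velocity}

Parents of Sonar: Lidar.
Sonar has children Altitude, Camera.
Co-parents of Sonar (other parents of its children):
  Altitude's other parent is Velocity.
  Camera also has parents Altitude, GPS, Lidar, Odometry, Radar.
Union: {Lidar} ∪ {Altitude, Camera} ∪ {Altitude, GPS, Lidar, Odometry, Radar, Velocity} = {Altitude, Camera, GPS, Lidar, Odometry, Radar, Velocity}.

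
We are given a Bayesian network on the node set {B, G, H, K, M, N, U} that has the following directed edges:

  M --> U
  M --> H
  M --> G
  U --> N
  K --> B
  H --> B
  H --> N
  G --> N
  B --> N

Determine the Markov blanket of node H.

{B, G, K, M, N, U}

The Markov blanket of a node is its parents, its children, and the other parents of its children.
Parents of H: M.
Children of H: B, N.
For each child, the remaining parents (spouses of H):
  parents(B) \ {H} = {K}.
  N's other parents are B, G, U.
So the Markov blanket of H is {B, G, K, M, N, U}.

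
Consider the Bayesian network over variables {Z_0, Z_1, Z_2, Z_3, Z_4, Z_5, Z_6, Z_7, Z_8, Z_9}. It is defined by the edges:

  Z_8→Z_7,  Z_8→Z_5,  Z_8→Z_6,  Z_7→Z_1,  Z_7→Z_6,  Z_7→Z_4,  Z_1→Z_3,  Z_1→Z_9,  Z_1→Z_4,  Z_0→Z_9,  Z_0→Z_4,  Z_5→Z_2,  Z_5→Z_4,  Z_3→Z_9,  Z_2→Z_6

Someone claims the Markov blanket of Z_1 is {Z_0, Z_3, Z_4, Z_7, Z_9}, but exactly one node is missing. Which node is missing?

Z_1 has parent Z_7.
Ch(Z_1) = {Z_3, Z_4, Z_9}.
Other parents of Z_1's children:
  Z_3: no additional parents.
  Z_9's other parents are Z_0, Z_3.
  Z_4's other parents are Z_0, Z_5, Z_7.
MB(Z_1) = {Z_0, Z_3, Z_4, Z_5, Z_7, Z_9}.
Comparing with the claimed set, Z_5 is missing.

Z_5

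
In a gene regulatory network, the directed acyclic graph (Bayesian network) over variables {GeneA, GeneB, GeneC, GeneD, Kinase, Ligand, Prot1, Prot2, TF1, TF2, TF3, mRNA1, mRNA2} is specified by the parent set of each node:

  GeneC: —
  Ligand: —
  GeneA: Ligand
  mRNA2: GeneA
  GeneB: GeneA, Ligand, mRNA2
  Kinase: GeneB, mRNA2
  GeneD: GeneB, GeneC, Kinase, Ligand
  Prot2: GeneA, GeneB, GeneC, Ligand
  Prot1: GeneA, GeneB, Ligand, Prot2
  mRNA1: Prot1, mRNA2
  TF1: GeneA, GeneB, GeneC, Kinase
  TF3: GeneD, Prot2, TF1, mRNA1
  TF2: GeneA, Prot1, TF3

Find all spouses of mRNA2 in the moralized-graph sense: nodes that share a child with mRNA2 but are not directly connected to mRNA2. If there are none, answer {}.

{Ligand, Prot1}

Children of mRNA2: GeneB, Kinase, mRNA1.
  GeneB's other parents are GeneA, Ligand.
  Kinase's other parent is GeneB.
  mRNA1 also has parent Prot1.
Excluding nodes already adjacent to mRNA2 (GeneA, GeneB, Kinase, mRNA1), the co-parent-only contribution is {Ligand, Prot1}.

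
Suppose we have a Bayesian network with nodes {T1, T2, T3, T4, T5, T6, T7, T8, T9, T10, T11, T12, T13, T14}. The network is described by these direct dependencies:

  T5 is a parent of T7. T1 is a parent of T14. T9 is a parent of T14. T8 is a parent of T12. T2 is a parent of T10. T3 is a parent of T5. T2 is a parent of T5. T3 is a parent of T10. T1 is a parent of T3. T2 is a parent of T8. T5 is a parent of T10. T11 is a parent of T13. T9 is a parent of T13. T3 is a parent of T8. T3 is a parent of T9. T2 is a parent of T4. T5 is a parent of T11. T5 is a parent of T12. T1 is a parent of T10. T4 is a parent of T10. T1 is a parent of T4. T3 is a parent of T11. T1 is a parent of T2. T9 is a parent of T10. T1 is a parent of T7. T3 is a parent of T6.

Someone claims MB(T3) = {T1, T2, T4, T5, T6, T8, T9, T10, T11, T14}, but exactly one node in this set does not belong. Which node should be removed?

By definition, MB(T3) is built from T3's parents, T3's children, and the co-parents of T3.
T3 has parent T1.
Children of T3: T5, T6, T8, T9, T10, T11.
Other parents of T3's children:
  T5's other parent is T2.
  T6: no additional parents.
  T8 also has parent T2.
  T9 has no other parent.
  parents(T10) \ {T3} = {T1, T2, T4, T5, T9}.
  T11 also has parent T5.
MB(T3) = {T1, T2, T4, T5, T6, T8, T9, T10, T11}.
T14 is neither a parent, child, nor co-parent of T3, so it does not belong.

T14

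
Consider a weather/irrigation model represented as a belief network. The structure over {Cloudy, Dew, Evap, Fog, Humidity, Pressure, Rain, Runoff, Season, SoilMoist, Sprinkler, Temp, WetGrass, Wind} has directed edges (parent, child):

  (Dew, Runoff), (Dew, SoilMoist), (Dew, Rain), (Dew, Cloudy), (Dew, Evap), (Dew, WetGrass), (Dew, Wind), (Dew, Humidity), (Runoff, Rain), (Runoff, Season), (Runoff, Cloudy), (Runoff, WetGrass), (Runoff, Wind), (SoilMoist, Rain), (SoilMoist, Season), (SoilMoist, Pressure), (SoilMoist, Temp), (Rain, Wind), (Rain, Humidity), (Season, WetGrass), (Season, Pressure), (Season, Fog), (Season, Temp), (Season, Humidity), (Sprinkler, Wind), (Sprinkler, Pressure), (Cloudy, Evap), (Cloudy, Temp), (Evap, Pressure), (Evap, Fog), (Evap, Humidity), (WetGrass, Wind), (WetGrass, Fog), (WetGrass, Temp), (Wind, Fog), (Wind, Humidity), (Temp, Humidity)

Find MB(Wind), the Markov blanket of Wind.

Parents of Wind: Dew, Rain, Runoff, Sprinkler, WetGrass.
Children of Wind: Fog, Humidity.
For each child, the remaining parents (spouses of Wind):
  Fog also has parents Evap, Season, WetGrass.
  parents(Humidity) \ {Wind} = {Dew, Evap, Rain, Season, Temp}.
Union: {Dew, Rain, Runoff, Sprinkler, WetGrass} ∪ {Fog, Humidity} ∪ {Dew, Evap, Rain, Season, Temp, WetGrass} = {Dew, Evap, Fog, Humidity, Rain, Runoff, Season, Sprinkler, Temp, WetGrass}.

{Dew, Evap, Fog, Humidity, Rain, Runoff, Season, Sprinkler, Temp, WetGrass}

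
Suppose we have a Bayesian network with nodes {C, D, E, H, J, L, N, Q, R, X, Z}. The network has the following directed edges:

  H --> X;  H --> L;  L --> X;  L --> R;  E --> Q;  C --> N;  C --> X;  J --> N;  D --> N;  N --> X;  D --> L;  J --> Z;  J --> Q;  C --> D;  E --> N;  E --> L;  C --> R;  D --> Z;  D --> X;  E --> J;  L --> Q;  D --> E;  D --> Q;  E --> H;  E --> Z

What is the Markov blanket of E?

E's children: H, J, L, N, Q, Z.
E has parent D.
Parents of each child, excluding E:
  H: —
  J: —
  L: D, H
  N: C, D, J
  Q: D, J, L
  Z: D, J
Union: {D} ∪ {H, J, L, N, Q, Z} ∪ {C, D, H, J, L} = {C, D, H, J, L, N, Q, Z}.

{C, D, H, J, L, N, Q, Z}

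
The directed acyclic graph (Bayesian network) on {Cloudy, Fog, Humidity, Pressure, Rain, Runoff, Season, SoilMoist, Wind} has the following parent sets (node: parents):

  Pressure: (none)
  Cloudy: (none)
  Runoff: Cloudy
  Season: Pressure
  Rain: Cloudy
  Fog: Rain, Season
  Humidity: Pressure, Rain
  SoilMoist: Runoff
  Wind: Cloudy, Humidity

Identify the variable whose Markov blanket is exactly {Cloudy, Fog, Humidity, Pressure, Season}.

The target node must have every member of {Cloudy, Fog, Humidity, Pressure, Season} as a parent, child, or co-parent, and no others.
Parents of Rain: Cloudy; children: Fog, Humidity; co-parents: Pressure, Season.
These exactly cover the given set, so the node is Rain.

Rain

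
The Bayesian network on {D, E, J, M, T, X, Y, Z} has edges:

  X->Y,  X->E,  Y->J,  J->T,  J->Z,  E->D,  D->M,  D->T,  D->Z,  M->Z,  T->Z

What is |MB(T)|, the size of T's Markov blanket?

T's children: Z.
Parents of T: D, J.
Parents of each child, excluding T:
  Z's other parents are D, J, M.
MB(T) = {D, J, M, Z}, which has 4 nodes.

4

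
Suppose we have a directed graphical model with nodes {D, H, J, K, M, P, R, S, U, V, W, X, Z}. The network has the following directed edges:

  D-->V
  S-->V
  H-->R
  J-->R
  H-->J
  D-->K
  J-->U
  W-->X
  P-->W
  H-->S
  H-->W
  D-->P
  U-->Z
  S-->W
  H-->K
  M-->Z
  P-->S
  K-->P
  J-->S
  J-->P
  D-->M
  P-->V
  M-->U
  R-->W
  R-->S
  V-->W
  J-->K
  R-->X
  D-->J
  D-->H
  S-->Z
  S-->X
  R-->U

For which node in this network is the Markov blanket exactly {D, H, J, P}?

The target node must have every member of {D, H, J, P} as a parent, child, or co-parent, and no others.
Parents of K: D, H, J; children: P; co-parents: D, J.
These exactly cover the given set, so the node is K.

K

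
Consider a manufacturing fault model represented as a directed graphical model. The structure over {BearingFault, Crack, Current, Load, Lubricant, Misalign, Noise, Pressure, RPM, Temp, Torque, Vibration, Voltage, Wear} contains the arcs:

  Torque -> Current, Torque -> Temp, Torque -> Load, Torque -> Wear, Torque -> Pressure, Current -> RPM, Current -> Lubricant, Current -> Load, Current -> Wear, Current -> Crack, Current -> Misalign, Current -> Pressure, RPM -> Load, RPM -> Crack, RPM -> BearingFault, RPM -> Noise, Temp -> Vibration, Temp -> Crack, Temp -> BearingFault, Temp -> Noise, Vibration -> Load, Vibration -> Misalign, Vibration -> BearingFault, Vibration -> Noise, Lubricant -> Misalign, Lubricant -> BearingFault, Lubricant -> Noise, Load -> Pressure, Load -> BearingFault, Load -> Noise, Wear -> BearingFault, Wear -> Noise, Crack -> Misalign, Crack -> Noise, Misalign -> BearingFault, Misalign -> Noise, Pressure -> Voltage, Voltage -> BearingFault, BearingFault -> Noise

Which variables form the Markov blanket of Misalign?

{BearingFault, Crack, Current, Load, Lubricant, Noise, RPM, Temp, Vibration, Voltage, Wear}

By definition, MB(Misalign) is built from Misalign's parents, Misalign's children, and the co-parents of Misalign.
Misalign has children BearingFault, Noise.
Misalign has parents Crack, Current, Lubricant, Vibration.
Co-parents of Misalign (other parents of its children):
  BearingFault also has parents Load, Lubricant, RPM, Temp, Vibration, Voltage, Wear.
  Noise's other parents are BearingFault, Crack, Load, Lubricant, RPM, Temp, Vibration, Wear.
MB(Misalign) = {BearingFault, Crack, Current, Load, Lubricant, Noise, RPM, Temp, Vibration, Voltage, Wear}.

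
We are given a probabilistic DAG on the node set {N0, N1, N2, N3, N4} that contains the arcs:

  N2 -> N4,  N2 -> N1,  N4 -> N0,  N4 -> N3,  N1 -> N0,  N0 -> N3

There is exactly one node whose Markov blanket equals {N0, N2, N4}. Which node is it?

N1

The target node must have every member of {N0, N2, N4} as a parent, child, or co-parent, and no others.
Parents of N1: N2; children: N0; co-parents: N4.
These exactly cover the given set, so the node is N1.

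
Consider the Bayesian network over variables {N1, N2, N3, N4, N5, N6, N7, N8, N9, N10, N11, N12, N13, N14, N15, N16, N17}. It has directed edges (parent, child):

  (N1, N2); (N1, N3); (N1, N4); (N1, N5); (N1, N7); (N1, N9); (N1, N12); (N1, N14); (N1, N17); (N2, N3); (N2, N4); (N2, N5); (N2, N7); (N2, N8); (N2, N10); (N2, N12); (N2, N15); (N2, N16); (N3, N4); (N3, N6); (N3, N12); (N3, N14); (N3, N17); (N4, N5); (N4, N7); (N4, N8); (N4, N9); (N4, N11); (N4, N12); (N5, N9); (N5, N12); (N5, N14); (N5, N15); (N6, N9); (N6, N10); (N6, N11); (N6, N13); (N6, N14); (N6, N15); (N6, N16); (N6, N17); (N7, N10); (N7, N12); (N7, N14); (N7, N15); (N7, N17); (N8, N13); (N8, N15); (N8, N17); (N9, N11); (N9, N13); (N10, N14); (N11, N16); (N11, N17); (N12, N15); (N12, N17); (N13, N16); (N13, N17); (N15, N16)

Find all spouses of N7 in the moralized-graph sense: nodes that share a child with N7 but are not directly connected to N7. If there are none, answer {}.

{N3, N5, N6, N8, N11, N13}

Children of N7: N10, N12, N14, N15, N17.
  parents(N10) \ {N7} = {N2, N6}.
  parents(N12) \ {N7} = {N1, N2, N3, N4, N5}.
  N14 also has parents N1, N3, N5, N6, N10.
  parents(N15) \ {N7} = {N2, N5, N6, N8, N12}.
  parents(N17) \ {N7} = {N1, N3, N6, N8, N11, N12, N13}.
Excluding nodes already adjacent to N7 (N1, N2, N4, N10, N12, N14, N15, N17), the co-parent-only contribution is {N3, N5, N6, N8, N11, N13}.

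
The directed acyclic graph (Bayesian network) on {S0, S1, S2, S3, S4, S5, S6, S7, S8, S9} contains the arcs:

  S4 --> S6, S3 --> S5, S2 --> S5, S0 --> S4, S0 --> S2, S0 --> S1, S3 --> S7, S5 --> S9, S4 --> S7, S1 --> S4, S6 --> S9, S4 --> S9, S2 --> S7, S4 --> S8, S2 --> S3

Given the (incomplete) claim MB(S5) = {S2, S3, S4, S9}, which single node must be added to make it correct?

S6

Recall MB(v) = parents ∪ children ∪ spouses, where spouses are the other parents of v's children.
Children of S5: S9.
Parents of S5: S2, S3.
Co-parents of S5 (other parents of its children):
  parents(S9) \ {S5} = {S4, S6}.
MB(S5) = {S2, S3, S4, S6, S9}.
Comparing with the claimed set, S6 is missing.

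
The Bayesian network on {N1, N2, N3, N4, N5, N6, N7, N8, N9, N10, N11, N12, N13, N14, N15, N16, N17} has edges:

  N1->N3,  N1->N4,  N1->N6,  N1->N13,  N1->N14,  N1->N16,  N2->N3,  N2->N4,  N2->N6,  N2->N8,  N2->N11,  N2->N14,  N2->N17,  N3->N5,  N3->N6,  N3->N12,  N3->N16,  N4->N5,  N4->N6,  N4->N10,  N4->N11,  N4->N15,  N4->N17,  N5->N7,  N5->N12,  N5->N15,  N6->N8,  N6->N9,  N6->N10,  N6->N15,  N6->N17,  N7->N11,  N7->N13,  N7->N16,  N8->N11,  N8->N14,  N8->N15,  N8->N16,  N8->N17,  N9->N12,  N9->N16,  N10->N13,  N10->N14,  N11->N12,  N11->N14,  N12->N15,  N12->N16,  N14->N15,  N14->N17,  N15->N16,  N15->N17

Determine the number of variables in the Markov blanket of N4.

Parents of N4: N1, N2.
Ch(N4) = {N5, N6, N10, N11, N15, N17}.
Co-parents of N4 (other parents of its children):
  N5 also has parent N3.
  N6 also has parents N1, N2, N3.
  N10's other parent is N6.
  parents(N11) \ {N4} = {N2, N7, N8}.
  N15 also has parents N5, N6, N8, N12, N14.
  N17 also has parents N2, N6, N8, N14, N15.
MB(N4) = {N1, N2, N3, N5, N6, N7, N8, N10, N11, N12, N14, N15, N17}, which has 13 nodes.

13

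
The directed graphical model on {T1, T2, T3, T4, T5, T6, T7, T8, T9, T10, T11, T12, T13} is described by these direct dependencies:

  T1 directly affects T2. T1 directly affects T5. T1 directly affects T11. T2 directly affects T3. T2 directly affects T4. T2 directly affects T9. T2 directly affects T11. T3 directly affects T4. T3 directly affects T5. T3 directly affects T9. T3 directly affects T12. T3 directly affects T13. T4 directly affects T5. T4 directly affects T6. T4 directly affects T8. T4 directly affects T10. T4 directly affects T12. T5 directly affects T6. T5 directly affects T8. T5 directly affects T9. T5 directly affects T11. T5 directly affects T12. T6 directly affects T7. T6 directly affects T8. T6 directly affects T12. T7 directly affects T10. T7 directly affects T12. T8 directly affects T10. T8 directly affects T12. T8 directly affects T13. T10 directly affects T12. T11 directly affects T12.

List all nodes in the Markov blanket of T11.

{T1, T2, T3, T4, T5, T6, T7, T8, T10, T12}

A node's Markov blanket = Pa ∪ Ch ∪ (parents of Ch other than the node itself).
T11 has child T12.
Pa(T11) = {T1, T2, T5}.
Other parents of T11's children:
  parents(T12) \ {T11} = {T3, T4, T5, T6, T7, T8, T10}.
Union: {T1, T2, T5} ∪ {T12} ∪ {T3, T4, T5, T6, T7, T8, T10} = {T1, T2, T3, T4, T5, T6, T7, T8, T10, T12}.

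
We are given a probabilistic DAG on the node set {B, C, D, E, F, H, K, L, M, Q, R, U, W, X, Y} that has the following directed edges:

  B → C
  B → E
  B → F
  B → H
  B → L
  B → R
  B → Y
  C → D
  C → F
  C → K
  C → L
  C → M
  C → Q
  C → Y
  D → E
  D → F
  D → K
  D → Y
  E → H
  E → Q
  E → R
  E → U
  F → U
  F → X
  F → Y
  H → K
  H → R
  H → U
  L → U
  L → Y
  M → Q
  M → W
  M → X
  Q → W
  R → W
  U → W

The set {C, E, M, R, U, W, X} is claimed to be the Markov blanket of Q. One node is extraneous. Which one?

Q's children: W.
Pa(Q) = {C, E, M}.
For each child, the remaining parents (spouses of Q):
  parents(W) \ {Q} = {M, R, U}.
MB(Q) = {C, E, M, R, U, W}.
X is neither a parent, child, nor co-parent of Q, so it does not belong.

X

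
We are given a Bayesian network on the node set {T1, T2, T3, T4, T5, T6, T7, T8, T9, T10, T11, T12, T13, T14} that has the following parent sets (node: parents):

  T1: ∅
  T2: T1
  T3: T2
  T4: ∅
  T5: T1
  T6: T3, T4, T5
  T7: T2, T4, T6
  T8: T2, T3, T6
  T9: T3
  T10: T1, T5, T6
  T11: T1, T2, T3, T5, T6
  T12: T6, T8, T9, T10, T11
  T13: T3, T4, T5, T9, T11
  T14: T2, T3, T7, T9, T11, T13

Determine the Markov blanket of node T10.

{T1, T5, T6, T8, T9, T11, T12}

The Markov blanket of a node is its parents, its children, and the other parents of its children.
T10's parents: T1, T5, T6.
Ch(T10) = {T12}.
Co-parents of T10 (other parents of its children):
  T12: T6, T8, T9, T11
Union: {T1, T5, T6} ∪ {T12} ∪ {T6, T8, T9, T11} = {T1, T5, T6, T8, T9, T11, T12}.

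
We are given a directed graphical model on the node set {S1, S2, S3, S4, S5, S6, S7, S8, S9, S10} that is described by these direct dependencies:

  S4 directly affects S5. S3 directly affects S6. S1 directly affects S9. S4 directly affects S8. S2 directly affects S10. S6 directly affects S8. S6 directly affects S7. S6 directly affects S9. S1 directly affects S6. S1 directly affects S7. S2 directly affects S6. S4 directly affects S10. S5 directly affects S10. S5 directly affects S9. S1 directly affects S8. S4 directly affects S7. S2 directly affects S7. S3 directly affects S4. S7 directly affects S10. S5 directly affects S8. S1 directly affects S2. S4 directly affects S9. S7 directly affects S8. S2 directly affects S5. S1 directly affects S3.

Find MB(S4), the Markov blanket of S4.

{S1, S2, S3, S5, S6, S7, S8, S9, S10}

By definition, MB(S4) is built from S4's parents, S4's children, and the co-parents of S4.
Pa(S4) = {S3}.
S4 has children S5, S7, S8, S9, S10.
Parents of each child, excluding S4:
  S5: S2
  S7: S1, S2, S6
  S8: S1, S5, S6, S7
  S9: S1, S5, S6
  S10: S2, S5, S7
MB(S4) = {S1, S2, S3, S5, S6, S7, S8, S9, S10}.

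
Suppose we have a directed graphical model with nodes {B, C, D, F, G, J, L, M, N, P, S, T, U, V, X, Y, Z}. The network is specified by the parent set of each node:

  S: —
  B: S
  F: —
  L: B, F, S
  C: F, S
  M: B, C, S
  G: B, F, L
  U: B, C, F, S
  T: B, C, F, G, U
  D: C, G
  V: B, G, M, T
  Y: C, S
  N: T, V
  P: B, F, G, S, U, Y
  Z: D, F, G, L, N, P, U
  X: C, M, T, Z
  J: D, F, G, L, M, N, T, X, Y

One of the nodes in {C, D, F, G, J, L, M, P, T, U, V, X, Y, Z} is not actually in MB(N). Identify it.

C

By definition, MB(N) is built from N's parents, N's children, and the co-parents of N.
N has children J, Z.
Parents of N: T, V.
Co-parents of N (other parents of its children):
  Z: D, F, G, L, P, U
  J: D, F, G, L, M, T, X, Y
MB(N) = {D, F, G, J, L, M, P, T, U, V, X, Y, Z}.
C is neither a parent, child, nor co-parent of N, so it does not belong.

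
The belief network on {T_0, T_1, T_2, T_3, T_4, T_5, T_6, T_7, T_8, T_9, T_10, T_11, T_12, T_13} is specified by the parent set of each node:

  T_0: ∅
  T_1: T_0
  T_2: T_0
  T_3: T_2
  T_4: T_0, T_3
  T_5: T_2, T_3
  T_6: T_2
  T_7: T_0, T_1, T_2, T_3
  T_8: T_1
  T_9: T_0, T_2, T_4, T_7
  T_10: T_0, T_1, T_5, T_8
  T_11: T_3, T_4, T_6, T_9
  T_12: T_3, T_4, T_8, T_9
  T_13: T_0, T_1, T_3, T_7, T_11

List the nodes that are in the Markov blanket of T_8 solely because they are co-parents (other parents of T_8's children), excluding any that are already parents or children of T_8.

{T_0, T_3, T_4, T_5, T_9}

Children of T_8: T_10, T_12.
  T_10: T_0, T_1, T_5
  T_12: T_3, T_4, T_9
Excluding nodes already adjacent to T_8 (T_1, T_10, T_12), the co-parent-only contribution is {T_0, T_3, T_4, T_5, T_9}.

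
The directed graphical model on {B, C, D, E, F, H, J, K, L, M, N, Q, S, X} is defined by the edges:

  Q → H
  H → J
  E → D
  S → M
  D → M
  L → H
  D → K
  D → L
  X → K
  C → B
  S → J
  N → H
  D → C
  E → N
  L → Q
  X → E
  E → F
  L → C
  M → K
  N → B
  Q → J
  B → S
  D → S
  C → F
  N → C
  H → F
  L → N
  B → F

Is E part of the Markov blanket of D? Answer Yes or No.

Yes

E is a parent of D.
So E ∈ MB(D).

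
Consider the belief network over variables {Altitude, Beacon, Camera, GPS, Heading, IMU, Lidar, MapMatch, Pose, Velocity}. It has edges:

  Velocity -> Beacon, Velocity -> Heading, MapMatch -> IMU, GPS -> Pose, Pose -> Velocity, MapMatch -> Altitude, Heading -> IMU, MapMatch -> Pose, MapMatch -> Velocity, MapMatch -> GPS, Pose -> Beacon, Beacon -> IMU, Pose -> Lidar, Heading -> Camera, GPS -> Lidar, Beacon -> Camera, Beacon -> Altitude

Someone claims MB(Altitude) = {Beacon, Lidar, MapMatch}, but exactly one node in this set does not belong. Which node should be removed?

Pa(Altitude) = {Beacon, MapMatch}.
Altitude has no children.
With no children, Altitude has no spouses; the co-parent set is empty.
MB(Altitude) = {Beacon, MapMatch}.
Lidar is neither a parent, child, nor co-parent of Altitude, so it does not belong.

Lidar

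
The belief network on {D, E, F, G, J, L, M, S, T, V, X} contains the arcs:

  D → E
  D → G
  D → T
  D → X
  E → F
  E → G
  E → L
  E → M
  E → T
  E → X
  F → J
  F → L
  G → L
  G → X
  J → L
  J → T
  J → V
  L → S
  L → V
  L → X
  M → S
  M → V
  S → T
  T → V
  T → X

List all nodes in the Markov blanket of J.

{D, E, F, G, L, M, S, T, V}

A node's Markov blanket = Pa ∪ Ch ∪ (parents of Ch other than the node itself).
Parents of J: F.
Ch(J) = {L, T, V}.
Co-parents of J (other parents of its children):
  parents(L) \ {J} = {E, F, G}.
  T also has parents D, E, S.
  parents(V) \ {J} = {L, M, T}.
MB(J) = {D, E, F, G, L, M, S, T, V}.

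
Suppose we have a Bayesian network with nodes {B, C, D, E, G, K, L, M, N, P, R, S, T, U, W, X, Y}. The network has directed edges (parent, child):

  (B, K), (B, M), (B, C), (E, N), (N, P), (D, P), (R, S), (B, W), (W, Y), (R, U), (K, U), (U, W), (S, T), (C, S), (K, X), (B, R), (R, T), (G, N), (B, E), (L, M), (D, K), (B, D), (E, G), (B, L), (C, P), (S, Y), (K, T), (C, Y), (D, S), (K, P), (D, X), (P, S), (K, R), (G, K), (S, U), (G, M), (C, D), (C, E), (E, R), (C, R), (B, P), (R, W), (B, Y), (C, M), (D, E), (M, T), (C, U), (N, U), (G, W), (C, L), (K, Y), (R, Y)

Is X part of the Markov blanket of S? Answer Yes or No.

No

Parents of S: C, D, P, R.
Children of S: T, U, Y.
Other parents of S's children:
  T: K, M, R
  U: C, K, N, R
  Y: B, C, K, R, W
MB(S) = {B, C, D, K, M, N, P, R, T, U, W, Y}; X is not in this set.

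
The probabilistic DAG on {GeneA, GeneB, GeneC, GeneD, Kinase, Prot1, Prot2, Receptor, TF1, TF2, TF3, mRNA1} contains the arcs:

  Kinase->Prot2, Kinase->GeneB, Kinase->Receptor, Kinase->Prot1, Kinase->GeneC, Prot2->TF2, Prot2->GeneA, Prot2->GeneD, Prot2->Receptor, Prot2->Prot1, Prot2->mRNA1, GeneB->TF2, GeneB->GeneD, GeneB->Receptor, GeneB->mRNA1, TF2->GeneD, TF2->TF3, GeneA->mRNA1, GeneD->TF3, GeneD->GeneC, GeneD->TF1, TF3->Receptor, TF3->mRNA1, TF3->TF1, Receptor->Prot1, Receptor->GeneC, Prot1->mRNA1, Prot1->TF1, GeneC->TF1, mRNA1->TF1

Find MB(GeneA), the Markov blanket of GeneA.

GeneA's children: mRNA1.
GeneA has parent Prot2.
Co-parents of GeneA (other parents of its children):
  mRNA1 also has parents GeneB, Prot1, Prot2, TF3.
Union: {Prot2} ∪ {mRNA1} ∪ {GeneB, Prot1, Prot2, TF3} = {GeneB, Prot1, Prot2, TF3, mRNA1}.

{GeneB, Prot1, Prot2, TF3, mRNA1}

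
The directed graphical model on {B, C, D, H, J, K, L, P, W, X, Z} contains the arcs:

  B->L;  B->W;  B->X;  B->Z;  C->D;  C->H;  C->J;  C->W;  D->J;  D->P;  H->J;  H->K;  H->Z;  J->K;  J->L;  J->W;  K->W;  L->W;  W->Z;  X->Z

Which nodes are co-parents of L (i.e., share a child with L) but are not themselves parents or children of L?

Children of L: W.
  W: B, C, J, K
Excluding nodes already adjacent to L (B, J, W), the co-parent-only contribution is {C, K}.

{C, K}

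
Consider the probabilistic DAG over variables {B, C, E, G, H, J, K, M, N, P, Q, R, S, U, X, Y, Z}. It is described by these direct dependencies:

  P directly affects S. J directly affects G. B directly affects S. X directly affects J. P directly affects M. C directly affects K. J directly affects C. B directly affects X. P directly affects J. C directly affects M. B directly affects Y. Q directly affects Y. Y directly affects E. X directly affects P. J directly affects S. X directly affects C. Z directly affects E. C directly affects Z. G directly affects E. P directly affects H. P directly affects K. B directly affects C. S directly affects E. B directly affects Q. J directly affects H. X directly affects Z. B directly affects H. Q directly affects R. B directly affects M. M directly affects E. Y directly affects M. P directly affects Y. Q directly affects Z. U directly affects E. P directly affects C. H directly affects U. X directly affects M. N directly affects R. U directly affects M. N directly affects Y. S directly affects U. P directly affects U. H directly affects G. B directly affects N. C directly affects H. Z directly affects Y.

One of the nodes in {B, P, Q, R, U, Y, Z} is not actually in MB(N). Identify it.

N's children: R, Y.
N has parent B.
Co-parents of N (other parents of its children):
  parents(Y) \ {N} = {B, P, Q, Z}.
  R also has parent Q.
MB(N) = {B, P, Q, R, Y, Z}.
U is neither a parent, child, nor co-parent of N, so it does not belong.

U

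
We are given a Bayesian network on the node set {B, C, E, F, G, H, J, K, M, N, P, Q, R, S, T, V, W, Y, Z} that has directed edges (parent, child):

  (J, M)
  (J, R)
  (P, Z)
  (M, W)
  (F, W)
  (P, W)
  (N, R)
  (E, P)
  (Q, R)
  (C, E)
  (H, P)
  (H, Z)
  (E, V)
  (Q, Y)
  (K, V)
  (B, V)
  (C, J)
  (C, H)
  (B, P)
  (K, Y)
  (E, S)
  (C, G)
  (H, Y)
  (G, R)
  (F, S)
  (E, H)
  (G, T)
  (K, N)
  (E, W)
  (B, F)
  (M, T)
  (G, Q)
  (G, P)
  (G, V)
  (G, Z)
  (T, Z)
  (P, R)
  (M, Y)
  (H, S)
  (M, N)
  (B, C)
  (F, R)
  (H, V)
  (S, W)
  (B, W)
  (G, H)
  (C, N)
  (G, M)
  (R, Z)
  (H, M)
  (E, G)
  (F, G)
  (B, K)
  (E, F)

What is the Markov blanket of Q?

{F, G, H, J, K, M, N, P, R, Y}

Recall MB(v) = parents ∪ children ∪ spouses, where spouses are the other parents of v's children.
Ch(Q) = {R, Y}.
Q's parents: G.
Co-parents of Q (other parents of its children):
  R's other parents are F, G, J, N, P.
  Y's other parents are H, K, M.
Union: {G} ∪ {R, Y} ∪ {F, G, H, J, K, M, N, P} = {F, G, H, J, K, M, N, P, R, Y}.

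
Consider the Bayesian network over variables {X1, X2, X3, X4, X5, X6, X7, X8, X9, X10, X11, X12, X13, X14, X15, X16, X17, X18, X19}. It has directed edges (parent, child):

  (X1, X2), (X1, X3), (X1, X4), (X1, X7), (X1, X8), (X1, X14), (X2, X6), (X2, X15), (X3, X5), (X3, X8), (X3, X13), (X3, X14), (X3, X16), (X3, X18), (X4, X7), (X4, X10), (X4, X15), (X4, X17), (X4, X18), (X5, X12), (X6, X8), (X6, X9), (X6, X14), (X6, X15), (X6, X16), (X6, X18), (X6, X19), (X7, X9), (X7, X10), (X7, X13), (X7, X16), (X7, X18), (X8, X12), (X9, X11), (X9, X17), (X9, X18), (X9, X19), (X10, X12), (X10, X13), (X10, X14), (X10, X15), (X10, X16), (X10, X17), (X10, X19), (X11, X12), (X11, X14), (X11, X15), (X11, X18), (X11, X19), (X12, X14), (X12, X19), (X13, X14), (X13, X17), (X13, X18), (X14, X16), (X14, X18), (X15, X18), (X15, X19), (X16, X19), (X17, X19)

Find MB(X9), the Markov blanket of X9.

{X3, X4, X6, X7, X10, X11, X12, X13, X14, X15, X16, X17, X18, X19}

X9 has parents X6, X7.
Children of X9: X11, X17, X18, X19.
Co-parents of X9 (other parents of its children):
  X11: —
  X17: X4, X10, X13
  X18: X3, X4, X6, X7, X11, X13, X14, X15
  X19: X6, X10, X11, X12, X15, X16, X17
MB(X9) = {X3, X4, X6, X7, X10, X11, X12, X13, X14, X15, X16, X17, X18, X19}.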